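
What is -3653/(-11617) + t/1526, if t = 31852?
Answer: 187799581/8863771 ≈ 21.187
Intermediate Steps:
-3653/(-11617) + t/1526 = -3653/(-11617) + 31852/1526 = -3653*(-1/11617) + 31852*(1/1526) = 3653/11617 + 15926/763 = 187799581/8863771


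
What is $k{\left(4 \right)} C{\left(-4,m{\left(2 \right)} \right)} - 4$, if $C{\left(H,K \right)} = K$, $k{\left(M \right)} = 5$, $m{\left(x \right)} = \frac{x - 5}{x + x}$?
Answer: $- \frac{31}{4} \approx -7.75$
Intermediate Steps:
$m{\left(x \right)} = \frac{-5 + x}{2 x}$
$k{\left(4 \right)} C{\left(-4,m{\left(2 \right)} \right)} - 4 = 5 \frac{-5 + 2}{2 \cdot 2} - 4 = 5 \cdot \frac{1}{2} \cdot \frac{1}{2} \left(-3\right) - 4 = 5 \left(- \frac{3}{4}\right) - 4 = - \frac{15}{4} - 4 = - \frac{31}{4}$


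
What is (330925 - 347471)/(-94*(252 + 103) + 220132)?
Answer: -8273/93381 ≈ -0.088594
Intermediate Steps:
(330925 - 347471)/(-94*(252 + 103) + 220132) = -16546/(-94*355 + 220132) = -16546/(-33370 + 220132) = -16546/186762 = -16546*1/186762 = -8273/93381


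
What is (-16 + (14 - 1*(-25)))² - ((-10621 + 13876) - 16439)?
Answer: 13713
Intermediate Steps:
(-16 + (14 - 1*(-25)))² - ((-10621 + 13876) - 16439) = (-16 + (14 + 25))² - (3255 - 16439) = (-16 + 39)² - 1*(-13184) = 23² + 13184 = 529 + 13184 = 13713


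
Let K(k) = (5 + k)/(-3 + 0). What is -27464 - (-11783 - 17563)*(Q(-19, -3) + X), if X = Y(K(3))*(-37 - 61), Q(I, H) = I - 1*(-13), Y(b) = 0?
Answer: -203540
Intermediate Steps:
K(k) = -5/3 - k/3 (K(k) = (5 + k)/(-3) = (5 + k)*(-1/3) = -5/3 - k/3)
Q(I, H) = 13 + I (Q(I, H) = I + 13 = 13 + I)
X = 0 (X = 0*(-37 - 61) = 0*(-98) = 0)
-27464 - (-11783 - 17563)*(Q(-19, -3) + X) = -27464 - (-11783 - 17563)*((13 - 19) + 0) = -27464 - (-29346)*(-6 + 0) = -27464 - (-29346)*(-6) = -27464 - 1*176076 = -27464 - 176076 = -203540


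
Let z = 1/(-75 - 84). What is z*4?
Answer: -4/159 ≈ -0.025157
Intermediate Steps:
z = -1/159 (z = 1/(-159) = -1/159 ≈ -0.0062893)
z*4 = -1/159*4 = -4/159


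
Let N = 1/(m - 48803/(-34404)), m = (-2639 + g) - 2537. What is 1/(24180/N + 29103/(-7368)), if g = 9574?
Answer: 7041352/749044492627033 ≈ 9.4005e-9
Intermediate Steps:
m = 4398 (m = (-2639 + 9574) - 2537 = 6935 - 2537 = 4398)
N = 34404/151357595 (N = 1/(4398 - 48803/(-34404)) = 1/(4398 - 48803*(-1/34404)) = 1/(4398 + 48803/34404) = 1/(151357595/34404) = 34404/151357595 ≈ 0.00022730)
1/(24180/N + 29103/(-7368)) = 1/(24180/(34404/151357595) + 29103/(-7368)) = 1/(24180*(151357595/34404) + 29103*(-1/7368)) = 1/(304985553925/2867 - 9701/2456) = 1/(749044492627033/7041352) = 7041352/749044492627033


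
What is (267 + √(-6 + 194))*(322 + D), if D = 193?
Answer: 137505 + 1030*√47 ≈ 1.4457e+5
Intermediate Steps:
(267 + √(-6 + 194))*(322 + D) = (267 + √(-6 + 194))*(322 + 193) = (267 + √188)*515 = (267 + 2*√47)*515 = 137505 + 1030*√47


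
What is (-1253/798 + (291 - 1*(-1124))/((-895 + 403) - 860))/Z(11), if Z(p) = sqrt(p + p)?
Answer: -201659*sqrt(22)/1695408 ≈ -0.55790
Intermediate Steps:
Z(p) = sqrt(2)*sqrt(p) (Z(p) = sqrt(2*p) = sqrt(2)*sqrt(p))
(-1253/798 + (291 - 1*(-1124))/((-895 + 403) - 860))/Z(11) = (-1253/798 + (291 - 1*(-1124))/((-895 + 403) - 860))/((sqrt(2)*sqrt(11))) = (-1253*1/798 + (291 + 1124)/(-492 - 860))/(sqrt(22)) = (-179/114 + 1415/(-1352))*(sqrt(22)/22) = (-179/114 + 1415*(-1/1352))*(sqrt(22)/22) = (-179/114 - 1415/1352)*(sqrt(22)/22) = -201659*sqrt(22)/1695408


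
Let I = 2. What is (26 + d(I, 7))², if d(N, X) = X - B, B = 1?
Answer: 1024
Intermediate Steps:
d(N, X) = -1 + X (d(N, X) = X - 1*1 = X - 1 = -1 + X)
(26 + d(I, 7))² = (26 + (-1 + 7))² = (26 + 6)² = 32² = 1024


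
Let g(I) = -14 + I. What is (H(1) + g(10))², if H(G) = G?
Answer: 9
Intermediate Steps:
(H(1) + g(10))² = (1 + (-14 + 10))² = (1 - 4)² = (-3)² = 9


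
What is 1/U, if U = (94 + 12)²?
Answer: 1/11236 ≈ 8.9000e-5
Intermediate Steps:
U = 11236 (U = 106² = 11236)
1/U = 1/11236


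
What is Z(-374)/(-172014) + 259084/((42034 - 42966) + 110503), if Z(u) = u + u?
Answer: 3189145306/1346267571 ≈ 2.3689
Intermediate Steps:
Z(u) = 2*u
Z(-374)/(-172014) + 259084/((42034 - 42966) + 110503) = (2*(-374))/(-172014) + 259084/((42034 - 42966) + 110503) = -748*(-1/172014) + 259084/(-932 + 110503) = 374/86007 + 259084/109571 = 374/86007 + 259084*(1/109571) = 374/86007 + 37012/15653 = 3189145306/1346267571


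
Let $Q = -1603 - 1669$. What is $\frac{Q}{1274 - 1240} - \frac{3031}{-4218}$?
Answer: $- \frac{6849121}{71706} \approx -95.517$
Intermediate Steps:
$Q = -3272$ ($Q = -1603 - 1669 = -3272$)
$\frac{Q}{1274 - 1240} - \frac{3031}{-4218} = - \frac{3272}{1274 - 1240} - \frac{3031}{-4218} = - \frac{3272}{34} - - \frac{3031}{4218} = \left(-3272\right) \frac{1}{34} + \frac{3031}{4218} = - \frac{1636}{17} + \frac{3031}{4218} = - \frac{6849121}{71706}$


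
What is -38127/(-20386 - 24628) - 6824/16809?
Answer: 4700017/10656906 ≈ 0.44103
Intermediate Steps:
-38127/(-20386 - 24628) - 6824/16809 = -38127/(-45014) - 6824*1/16809 = -38127*(-1/45014) - 6824/16809 = 537/634 - 6824/16809 = 4700017/10656906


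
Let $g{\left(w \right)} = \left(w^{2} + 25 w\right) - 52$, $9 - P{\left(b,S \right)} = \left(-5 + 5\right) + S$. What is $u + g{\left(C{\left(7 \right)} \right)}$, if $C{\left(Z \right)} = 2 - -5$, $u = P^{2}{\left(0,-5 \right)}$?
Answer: $368$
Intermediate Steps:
$P{\left(b,S \right)} = 9 - S$ ($P{\left(b,S \right)} = 9 - \left(\left(-5 + 5\right) + S\right) = 9 - \left(0 + S\right) = 9 - S$)
$u = 196$ ($u = \left(9 - -5\right)^{2} = \left(9 + 5\right)^{2} = 14^{2} = 196$)
$C{\left(Z \right)} = 7$ ($C{\left(Z \right)} = 2 + 5 = 7$)
$g{\left(w \right)} = -52 + w^{2} + 25 w$
$u + g{\left(C{\left(7 \right)} \right)} = 196 + \left(-52 + 7^{2} + 25 \cdot 7\right) = 196 + \left(-52 + 49 + 175\right) = 196 + 172 = 368$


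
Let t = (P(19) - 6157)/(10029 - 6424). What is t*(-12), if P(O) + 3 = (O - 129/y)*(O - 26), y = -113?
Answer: 1220592/58195 ≈ 20.974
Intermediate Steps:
P(O) = -3 + (-26 + O)*(129/113 + O) (P(O) = -3 + (O - 129/(-113))*(O - 26) = -3 + (O - 129*(-1/113))*(-26 + O) = -3 + (O + 129/113)*(-26 + O) = -3 + (129/113 + O)*(-26 + O) = -3 + (-26 + O)*(129/113 + O))
t = -101716/58195 (t = ((-3693/113 + 19² - 2809/113*19) - 6157)/(10029 - 6424) = ((-3693/113 + 361 - 53371/113) - 6157)/3605 = (-16271/113 - 6157)*(1/3605) = -712012/113*1/3605 = -101716/58195 ≈ -1.7478)
t*(-12) = -101716/58195*(-12) = 1220592/58195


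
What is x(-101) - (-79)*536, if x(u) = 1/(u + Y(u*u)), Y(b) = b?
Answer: 427674401/10100 ≈ 42344.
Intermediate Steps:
x(u) = 1/(u + u**2) (x(u) = 1/(u + u*u) = 1/(u + u**2))
x(-101) - (-79)*536 = 1/((-101)*(1 - 101)) - (-79)*536 = -1/101/(-100) - 1*(-42344) = -1/101*(-1/100) + 42344 = 1/10100 + 42344 = 427674401/10100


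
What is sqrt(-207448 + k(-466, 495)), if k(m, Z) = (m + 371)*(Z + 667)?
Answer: I*sqrt(317838) ≈ 563.77*I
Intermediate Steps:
k(m, Z) = (371 + m)*(667 + Z)
sqrt(-207448 + k(-466, 495)) = sqrt(-207448 + (247457 + 371*495 + 667*(-466) + 495*(-466))) = sqrt(-207448 + (247457 + 183645 - 310822 - 230670)) = sqrt(-207448 - 110390) = sqrt(-317838) = I*sqrt(317838)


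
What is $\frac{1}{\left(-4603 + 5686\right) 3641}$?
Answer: $\frac{1}{3943203} \approx 2.536 \cdot 10^{-7}$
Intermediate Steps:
$\frac{1}{\left(-4603 + 5686\right) 3641} = \frac{1}{1083} \cdot \frac{1}{3641} = \frac{1}{3943203}$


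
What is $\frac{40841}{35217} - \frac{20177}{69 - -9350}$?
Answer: $- \frac{325892030}{331708923} \approx -0.98246$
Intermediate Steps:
$\frac{40841}{35217} - \frac{20177}{69 - -9350} = 40841 \cdot \frac{1}{35217} - \frac{20177}{69 + 9350} = \frac{40841}{35217} - \frac{20177}{9419} = - \frac{325892030}{331708923}$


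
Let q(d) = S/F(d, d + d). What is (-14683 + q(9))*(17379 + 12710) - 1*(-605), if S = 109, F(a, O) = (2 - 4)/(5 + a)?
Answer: -464754089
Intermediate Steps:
F(a, O) = -2/(5 + a)
q(d) = -545/2 - 109*d/2 (q(d) = 109/((-2/(5 + d))) = 109*(-5/2 - d/2) = -545/2 - 109*d/2)
(-14683 + q(9))*(17379 + 12710) - 1*(-605) = (-14683 + (-545/2 - 109/2*9))*(17379 + 12710) - 1*(-605) = (-14683 + (-545/2 - 981/2))*30089 + 605 = (-14683 - 763)*30089 + 605 = -15446*30089 + 605 = -464754694 + 605 = -464754089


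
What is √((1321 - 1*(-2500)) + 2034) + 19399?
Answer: 19399 + √5855 ≈ 19476.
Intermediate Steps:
√((1321 - 1*(-2500)) + 2034) + 19399 = √((1321 + 2500) + 2034) + 19399 = √(3821 + 2034) + 19399 = √5855 + 19399 = 19399 + √5855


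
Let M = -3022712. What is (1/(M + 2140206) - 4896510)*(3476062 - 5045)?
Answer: -14998956765436450037/882506 ≈ -1.6996e+13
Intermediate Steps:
(1/(M + 2140206) - 4896510)*(3476062 - 5045) = (1/(-3022712 + 2140206) - 4896510)*(3476062 - 5045) = (1/(-882506) - 4896510)*3471017 = (-1/882506 - 4896510)*3471017 = -4321199454061/882506*3471017 = -14998956765436450037/882506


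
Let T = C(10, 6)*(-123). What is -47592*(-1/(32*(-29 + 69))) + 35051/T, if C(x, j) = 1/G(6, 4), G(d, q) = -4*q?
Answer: 90462287/19680 ≈ 4596.7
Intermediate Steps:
C(x, j) = -1/16 (C(x, j) = 1/(-4*4) = 1/(-16) = -1/16)
T = 123/16 (T = -1/16*(-123) = 123/16 ≈ 7.6875)
-47592*(-1/(32*(-29 + 69))) + 35051/T = -47592*(-1/(32*(-29 + 69))) + 35051/(123/16) = -47592/((-32*40)) + 35051*(16/123) = -47592/(-1280) + 560816/123 = -47592*(-1/1280) + 560816/123 = 5949/160 + 560816/123 = 90462287/19680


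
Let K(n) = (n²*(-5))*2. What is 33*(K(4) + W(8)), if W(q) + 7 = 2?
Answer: -5445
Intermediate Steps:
W(q) = -5 (W(q) = -7 + 2 = -5)
K(n) = -10*n² (K(n) = -5*n²*2 = -10*n²)
33*(K(4) + W(8)) = 33*(-10*4² - 5) = 33*(-10*16 - 5) = 33*(-160 - 5) = 33*(-165) = -5445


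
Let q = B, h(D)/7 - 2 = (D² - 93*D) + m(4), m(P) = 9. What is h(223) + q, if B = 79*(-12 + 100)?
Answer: 209959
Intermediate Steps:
h(D) = 77 - 651*D + 7*D² (h(D) = 14 + 7*((D² - 93*D) + 9) = 14 + 7*(9 + D² - 93*D) = 14 + (63 - 651*D + 7*D²) = 77 - 651*D + 7*D²)
B = 6952 (B = 79*88 = 6952)
q = 6952
h(223) + q = (77 - 651*223 + 7*223²) + 6952 = (77 - 145173 + 7*49729) + 6952 = (77 - 145173 + 348103) + 6952 = 203007 + 6952 = 209959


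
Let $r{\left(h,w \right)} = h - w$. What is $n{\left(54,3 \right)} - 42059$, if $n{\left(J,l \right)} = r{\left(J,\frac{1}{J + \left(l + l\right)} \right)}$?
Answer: $- \frac{2520301}{60} \approx -42005.0$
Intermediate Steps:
$n{\left(J,l \right)} = J - \frac{1}{J + 2 l}$ ($n{\left(J,l \right)} = J - \frac{1}{J + \left(l + l\right)} = J - \frac{1}{J + 2 l}$)
$n{\left(54,3 \right)} - 42059 = \left(54 - \frac{1}{54 + 2 \cdot 3}\right) - 42059 = \left(54 - \frac{1}{54 + 6}\right) - 42059 = \left(54 - \frac{1}{60}\right) - 42059 = \frac{3239}{60} - 42059 = - \frac{2520301}{60}$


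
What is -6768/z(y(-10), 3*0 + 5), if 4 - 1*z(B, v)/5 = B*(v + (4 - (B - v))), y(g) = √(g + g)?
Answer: 752/145 - 1316*I*√5/145 ≈ 5.1862 - 20.294*I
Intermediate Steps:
y(g) = √2*√g (y(g) = √(2*g) = √2*√g)
z(B, v) = 20 - 5*B*(4 - B + 2*v) (z(B, v) = 20 - 5*B*(v + (4 - (B - v))) = 20 - 5*B*(v + (4 + (v - B))) = 20 - 5*B*(v + (4 + v - B)) = 20 - 5*B*(4 - B + 2*v))
-6768/z(y(-10), 3*0 + 5) = -6768/(20 - 20*√2*√(-10) + 5*(√2*√(-10))² - 10*√2*√(-10)*(3*0 + 5)) = -6768/(20 - 20*√2*I*√10 + 5*(√2*(I*√10))² - 10*√2*(I*√10)*(0 + 5)) = -6768/(20 - 40*I*√5 + 5*(2*I*√5)² - 10*2*I*√5*5) = -6768/(20 - 40*I*√5 + 5*(-20) - 100*I*√5) = -6768/(20 - 40*I*√5 - 100 - 100*I*√5) = -6768/(-80 - 140*I*√5)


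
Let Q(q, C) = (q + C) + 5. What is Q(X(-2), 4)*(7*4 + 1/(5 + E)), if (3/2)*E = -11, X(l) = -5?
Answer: 772/7 ≈ 110.29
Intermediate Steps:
E = -22/3 (E = (⅔)*(-11) = -22/3 ≈ -7.3333)
Q(q, C) = 5 + C + q (Q(q, C) = (C + q) + 5 = 5 + C + q)
Q(X(-2), 4)*(7*4 + 1/(5 + E)) = (5 + 4 - 5)*(7*4 + 1/(5 - 22/3)) = 4*(28 + 1/(-7/3)) = 4*(28 - 3/7) = 4*(193/7) = 772/7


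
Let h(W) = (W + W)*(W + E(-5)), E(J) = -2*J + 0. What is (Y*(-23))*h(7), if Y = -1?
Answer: 5474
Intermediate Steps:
E(J) = -2*J
h(W) = 2*W*(10 + W) (h(W) = (W + W)*(W - 2*(-5)) = (2*W)*(W + 10) = (2*W)*(10 + W) = 2*W*(10 + W))
(Y*(-23))*h(7) = (-1*(-23))*(2*7*(10 + 7)) = 23*(2*7*17) = 23*238 = 5474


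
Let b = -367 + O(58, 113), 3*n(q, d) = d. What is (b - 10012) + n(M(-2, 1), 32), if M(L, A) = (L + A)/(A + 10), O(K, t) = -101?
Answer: -31408/3 ≈ -10469.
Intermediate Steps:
M(L, A) = (A + L)/(10 + A)
n(q, d) = d/3
b = -468 (b = -367 - 101 = -468)
(b - 10012) + n(M(-2, 1), 32) = (-468 - 10012) + (⅓)*32 = -10480 + 32/3 = -31408/3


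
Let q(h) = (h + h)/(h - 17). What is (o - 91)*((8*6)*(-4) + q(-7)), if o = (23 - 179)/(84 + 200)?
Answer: 3732625/213 ≈ 17524.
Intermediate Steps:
q(h) = 2*h/(-17 + h) (q(h) = (2*h)/(-17 + h) = 2*h/(-17 + h))
o = -39/71 (o = -156/284 = -156*1/284 = -39/71 ≈ -0.54930)
(o - 91)*((8*6)*(-4) + q(-7)) = (-39/71 - 91)*((8*6)*(-4) + 2*(-7)/(-17 - 7)) = -6500*(48*(-4) + 2*(-7)/(-24))/71 = -6500*(-192 + 2*(-7)*(-1/24))/71 = -6500*(-192 + 7/12)/71 = -6500/71*(-2297/12) = 3732625/213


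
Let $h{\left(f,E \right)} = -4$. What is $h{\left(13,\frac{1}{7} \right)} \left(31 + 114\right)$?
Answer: $-580$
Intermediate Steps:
$h{\left(13,\frac{1}{7} \right)} \left(31 + 114\right) = - 4 \left(31 + 114\right) = \left(-4\right) 145 = -580$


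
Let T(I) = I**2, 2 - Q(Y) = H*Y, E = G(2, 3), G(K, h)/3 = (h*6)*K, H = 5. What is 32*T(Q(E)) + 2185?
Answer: 9264393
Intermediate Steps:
G(K, h) = 18*K*h (G(K, h) = 3*((h*6)*K) = 3*((6*h)*K) = 3*(6*K*h) = 18*K*h)
E = 108 (E = 18*2*3 = 108)
Q(Y) = 2 - 5*Y
32*T(Q(E)) + 2185 = 32*(2 - 5*108)**2 + 2185 = 32*(2 - 540)**2 + 2185 = 32*(-538)**2 + 2185 = 32*289444 + 2185 = 9262208 + 2185 = 9264393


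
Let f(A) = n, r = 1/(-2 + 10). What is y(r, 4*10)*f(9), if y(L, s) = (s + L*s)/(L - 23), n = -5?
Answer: 600/61 ≈ 9.8361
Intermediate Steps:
r = ⅛ (r = 1/8 = ⅛ ≈ 0.12500)
f(A) = -5
y(L, s) = (s + L*s)/(-23 + L)
y(r, 4*10)*f(9) = ((4*10)*(1 + ⅛)/(-23 + ⅛))*(-5) = (40*(9/8)/(-183/8))*(-5) = (40*(-8/183)*(9/8))*(-5) = -120/61*(-5) = 600/61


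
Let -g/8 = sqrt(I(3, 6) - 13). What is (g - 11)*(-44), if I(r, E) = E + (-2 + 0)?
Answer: 484 + 1056*I ≈ 484.0 + 1056.0*I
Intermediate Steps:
I(r, E) = -2 + E (I(r, E) = E - 2 = -2 + E)
g = -24*I (g = -8*sqrt((-2 + 6) - 13) = -8*sqrt(4 - 13) = -24*I ≈ -24.0*I)
(g - 11)*(-44) = (-24*I - 11)*(-44) = (-11 - 24*I)*(-44) = 484 + 1056*I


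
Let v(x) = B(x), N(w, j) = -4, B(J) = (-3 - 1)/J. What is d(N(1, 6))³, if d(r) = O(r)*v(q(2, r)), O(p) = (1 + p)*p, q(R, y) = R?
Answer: -13824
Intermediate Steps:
B(J) = -4/J
O(p) = p*(1 + p)
v(x) = -4/x
d(r) = -2*r*(1 + r) (d(r) = (r*(1 + r))*(-4/2) = (r*(1 + r))*(-4*½) = (r*(1 + r))*(-2) = -2*r*(1 + r))
d(N(1, 6))³ = (-2*(-4)*(1 - 4))³ = (-2*(-4)*(-3))³ = (-24)³ = -13824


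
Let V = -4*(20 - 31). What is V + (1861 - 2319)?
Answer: -414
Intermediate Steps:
V = 44 (V = -4*(-11) = 44)
V + (1861 - 2319) = 44 + (1861 - 2319) = 44 - 458 = -414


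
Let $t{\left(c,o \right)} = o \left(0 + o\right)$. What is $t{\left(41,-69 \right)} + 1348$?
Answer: $6109$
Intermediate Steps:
$t{\left(c,o \right)} = o^{2}$ ($t{\left(c,o \right)} = o o = o^{2}$)
$t{\left(41,-69 \right)} + 1348 = \left(-69\right)^{2} + 1348 = 4761 + 1348 = 6109$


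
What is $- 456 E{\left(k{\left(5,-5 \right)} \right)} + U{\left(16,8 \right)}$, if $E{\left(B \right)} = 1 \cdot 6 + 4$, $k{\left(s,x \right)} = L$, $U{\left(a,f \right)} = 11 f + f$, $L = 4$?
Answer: $-4464$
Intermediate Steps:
$U{\left(a,f \right)} = 12 f$
$k{\left(s,x \right)} = 4$
$E{\left(B \right)} = 10$ ($E{\left(B \right)} = 6 + 4 = 10$)
$- 456 E{\left(k{\left(5,-5 \right)} \right)} + U{\left(16,8 \right)} = \left(-456\right) 10 + 12 \cdot 8 = -4560 + 96 = -4464$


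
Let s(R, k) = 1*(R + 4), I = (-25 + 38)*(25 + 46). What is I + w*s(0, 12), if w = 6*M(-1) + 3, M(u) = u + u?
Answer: 887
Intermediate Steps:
M(u) = 2*u
I = 923 (I = 13*71 = 923)
s(R, k) = 4 + R (s(R, k) = 1*(4 + R) = 4 + R)
w = -9 (w = 6*(2*(-1)) + 3 = 6*(-2) + 3 = -12 + 3 = -9)
I + w*s(0, 12) = 923 - 9*(4 + 0) = 923 - 9*4 = 923 - 36 = 887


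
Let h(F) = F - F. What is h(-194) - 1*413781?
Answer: -413781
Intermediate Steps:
h(F) = 0
h(-194) - 1*413781 = 0 - 1*413781 = 0 - 413781 = -413781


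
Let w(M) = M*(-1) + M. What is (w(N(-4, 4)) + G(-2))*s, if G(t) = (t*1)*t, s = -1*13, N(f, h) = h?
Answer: -52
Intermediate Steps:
w(M) = 0 (w(M) = -M + M = 0)
s = -13
G(t) = t² (G(t) = t*t = t²)
(w(N(-4, 4)) + G(-2))*s = (0 + (-2)²)*(-13) = (0 + 4)*(-13) = 4*(-13) = -52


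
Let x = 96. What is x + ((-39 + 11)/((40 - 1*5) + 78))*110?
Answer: 7768/113 ≈ 68.743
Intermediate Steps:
x + ((-39 + 11)/((40 - 1*5) + 78))*110 = 96 + ((-39 + 11)/((40 - 1*5) + 78))*110 = 96 - 28/((40 - 5) + 78)*110 = 96 - 28/(35 + 78)*110 = 96 - 28/113*110 = 96 - 3080/113 = 7768/113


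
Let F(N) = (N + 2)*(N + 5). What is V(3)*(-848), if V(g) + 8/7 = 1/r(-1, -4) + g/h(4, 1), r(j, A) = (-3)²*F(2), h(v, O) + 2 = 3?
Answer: -14204/9 ≈ -1578.2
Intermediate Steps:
F(N) = (2 + N)*(5 + N)
h(v, O) = 1 (h(v, O) = -2 + 3 = 1)
r(j, A) = 252 (r(j, A) = (-3)²*(10 + 2² + 7*2) = 9*(10 + 4 + 14) = 9*28 = 252)
V(g) = -41/36 + g (V(g) = -8/7 + (1/252 + g/1) = -8/7 + (1*(1/252) + g*1) = -8/7 + (1/252 + g) = -41/36 + g)
V(3)*(-848) = (-41/36 + 3)*(-848) = (67/36)*(-848) = -14204/9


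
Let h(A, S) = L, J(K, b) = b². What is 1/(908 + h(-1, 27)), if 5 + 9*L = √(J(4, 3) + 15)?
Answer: 73503/66699865 - 18*√6/66699865 ≈ 0.0011013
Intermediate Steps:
L = -5/9 + 2*√6/9 (L = -5/9 + √(3² + 15)/9 = -5/9 + √(9 + 15)/9 = -5/9 + √24/9 = -5/9 + (2*√6)/9 = -5/9 + 2*√6/9 ≈ -0.011225)
h(A, S) = -5/9 + 2*√6/9
1/(908 + h(-1, 27)) = 1/(908 + (-5/9 + 2*√6/9)) = 1/(8167/9 + 2*√6/9)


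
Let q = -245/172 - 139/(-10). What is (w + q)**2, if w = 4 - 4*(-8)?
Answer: 1737972721/739600 ≈ 2349.9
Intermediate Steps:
q = 10729/860 (q = -245*1/172 - 139*(-1/10) = -245/172 + 139/10 = 10729/860 ≈ 12.476)
w = 36 (w = 4 + 32 = 36)
(w + q)**2 = (36 + 10729/860)**2 = (41689/860)**2 = 1737972721/739600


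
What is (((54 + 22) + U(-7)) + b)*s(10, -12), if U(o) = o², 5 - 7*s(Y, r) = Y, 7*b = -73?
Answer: -4010/49 ≈ -81.837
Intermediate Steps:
b = -73/7 (b = (⅐)*(-73) = -73/7 ≈ -10.429)
s(Y, r) = 5/7 - Y/7
(((54 + 22) + U(-7)) + b)*s(10, -12) = (((54 + 22) + (-7)²) - 73/7)*(5/7 - ⅐*10) = ((76 + 49) - 73/7)*(5/7 - 10/7) = (125 - 73/7)*(-5/7) = (802/7)*(-5/7) = -4010/49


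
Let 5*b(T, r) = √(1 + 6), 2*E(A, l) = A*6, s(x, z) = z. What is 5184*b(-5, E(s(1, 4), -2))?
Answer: 5184*√7/5 ≈ 2743.1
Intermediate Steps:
E(A, l) = 3*A (E(A, l) = (A*6)/2 = (6*A)/2 = 3*A)
b(T, r) = √7/5 (b(T, r) = √(1 + 6)/5 = √7/5)
5184*b(-5, E(s(1, 4), -2)) = 5184*(√7/5) = 5184*√7/5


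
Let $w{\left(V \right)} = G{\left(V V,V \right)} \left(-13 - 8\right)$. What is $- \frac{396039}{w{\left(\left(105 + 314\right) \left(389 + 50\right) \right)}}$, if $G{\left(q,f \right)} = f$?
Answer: $\frac{18859}{183941} \approx 0.10253$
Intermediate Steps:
$w{\left(V \right)} = - 21 V$ ($w{\left(V \right)} = V \left(-13 - 8\right) = V \left(-21\right) = - 21 V$)
$- \frac{396039}{w{\left(\left(105 + 314\right) \left(389 + 50\right) \right)}} = - \frac{396039}{\left(-21\right) \left(105 + 314\right) \left(389 + 50\right)} = - \frac{396039}{\left(-21\right) 419 \cdot 439} = - \frac{396039}{\left(-21\right) 183941} = - \frac{396039}{-3862761} = \left(-396039\right) \left(- \frac{1}{3862761}\right) = \frac{18859}{183941}$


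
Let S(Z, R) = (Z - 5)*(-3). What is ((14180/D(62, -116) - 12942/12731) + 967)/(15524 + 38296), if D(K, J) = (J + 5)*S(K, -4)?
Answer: 46721525963/2601089502804 ≈ 0.017962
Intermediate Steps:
S(Z, R) = 15 - 3*Z (S(Z, R) = (-5 + Z)*(-3) = 15 - 3*Z)
D(K, J) = (5 + J)*(15 - 3*K) (D(K, J) = (J + 5)*(15 - 3*K) = (5 + J)*(15 - 3*K))
((14180/D(62, -116) - 12942/12731) + 967)/(15524 + 38296) = ((14180/((-3*(-5 + 62)*(5 - 116))) - 12942/12731) + 967)/(15524 + 38296) = ((14180/((-3*57*(-111))) - 12942*1/12731) + 967)/53820 = ((14180/18981 - 12942/12731) + 967)*(1/53820) = (-65126522/241647111 + 967)*(1/53820) = (233607629815/241647111)*(1/53820) = 46721525963/2601089502804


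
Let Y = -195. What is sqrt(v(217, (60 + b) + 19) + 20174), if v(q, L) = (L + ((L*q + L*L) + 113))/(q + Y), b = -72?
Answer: sqrt(2450338)/11 ≈ 142.31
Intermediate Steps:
v(q, L) = (113 + L + L**2 + L*q)/(-195 + q) (v(q, L) = (L + ((L*q + L*L) + 113))/(q - 195) = (L + ((L*q + L**2) + 113))/(-195 + q) = (L + ((L**2 + L*q) + 113))/(-195 + q) = (L + (113 + L**2 + L*q))/(-195 + q) = (113 + L + L**2 + L*q)/(-195 + q))
sqrt(v(217, (60 + b) + 19) + 20174) = sqrt((113 + ((60 - 72) + 19) + ((60 - 72) + 19)**2 + ((60 - 72) + 19)*217)/(-195 + 217) + 20174) = sqrt((113 + (-12 + 19) + (-12 + 19)**2 + (-12 + 19)*217)/22 + 20174) = sqrt((113 + 7 + 7**2 + 7*217)/22 + 20174) = sqrt((113 + 7 + 49 + 1519)/22 + 20174) = sqrt((1/22)*1688 + 20174) = sqrt(844/11 + 20174) = sqrt(222758/11) = sqrt(2450338)/11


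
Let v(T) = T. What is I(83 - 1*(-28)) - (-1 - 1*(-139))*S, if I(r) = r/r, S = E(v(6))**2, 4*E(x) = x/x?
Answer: -61/8 ≈ -7.6250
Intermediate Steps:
E(x) = 1/4 (E(x) = (x/x)/4 = (1/4)*1 = 1/4)
S = 1/16 (S = (1/4)**2 = 1/16 ≈ 0.062500)
I(r) = 1
I(83 - 1*(-28)) - (-1 - 1*(-139))*S = 1 - (-1 - 1*(-139))/16 = 1 - (-1 + 139)/16 = 1 - 138/16 = 1 - 1*69/8 = 1 - 69/8 = -61/8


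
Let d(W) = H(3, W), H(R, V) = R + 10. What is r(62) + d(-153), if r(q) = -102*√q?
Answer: 13 - 102*√62 ≈ -790.15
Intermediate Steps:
H(R, V) = 10 + R
d(W) = 13 (d(W) = 10 + 3 = 13)
r(62) + d(-153) = -102*√62 + 13 = 13 - 102*√62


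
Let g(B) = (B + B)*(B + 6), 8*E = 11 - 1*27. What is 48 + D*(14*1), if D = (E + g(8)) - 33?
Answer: 2694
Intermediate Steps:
E = -2 (E = (11 - 1*27)/8 = (11 - 27)/8 = (1/8)*(-16) = -2)
g(B) = 2*B*(6 + B) (g(B) = (2*B)*(6 + B) = 2*B*(6 + B))
D = 189 (D = (-2 + 2*8*(6 + 8)) - 33 = (-2 + 2*8*14) - 33 = (-2 + 224) - 33 = 222 - 33 = 189)
48 + D*(14*1) = 48 + 189*(14*1) = 48 + 189*14 = 48 + 2646 = 2694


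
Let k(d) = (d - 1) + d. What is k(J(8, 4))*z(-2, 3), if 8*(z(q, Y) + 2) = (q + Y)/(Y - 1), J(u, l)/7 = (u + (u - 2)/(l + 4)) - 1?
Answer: -6665/32 ≈ -208.28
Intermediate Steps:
J(u, l) = -7 + 7*u + 7*(-2 + u)/(4 + l) (J(u, l) = 7*((u + (u - 2)/(l + 4)) - 1) = 7*((u + (-2 + u)/(4 + l)) - 1) = 7*(-1 + u + (-2 + u)/(4 + l)) = -7 + 7*u + 7*(-2 + u)/(4 + l))
k(d) = -1 + 2*d (k(d) = (-1 + d) + d = -1 + 2*d)
z(q, Y) = -2 + (Y + q)/(8*(-1 + Y)) (z(q, Y) = -2 + ((q + Y)/(Y - 1))/8 = -2 + ((Y + q)/(-1 + Y))/8 = -2 + (Y + q)/(8*(-1 + Y)))
k(J(8, 4))*z(-2, 3) = (-1 + 2*(7*(-6 - 1*4 + 5*8 + 4*8)/(4 + 4)))*((16 - 2 - 15*3)/(8*(-1 + 3))) = (-1 + 2*(7*(-6 - 4 + 40 + 32)/8))*((⅛)*(16 - 2 - 45)/2) = (-1 + 2*(7*(⅛)*62))*((⅛)*(½)*(-31)) = (-1 + 2*(217/4))*(-31/16) = (-1 + 217/2)*(-31/16) = (215/2)*(-31/16) = -6665/32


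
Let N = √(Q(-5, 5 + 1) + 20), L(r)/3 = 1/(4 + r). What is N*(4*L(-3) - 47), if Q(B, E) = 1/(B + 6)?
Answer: -35*√21 ≈ -160.39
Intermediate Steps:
Q(B, E) = 1/(6 + B)
L(r) = 3/(4 + r)
N = √21 (N = √(1/(6 - 5) + 20) = √(1/1 + 20) = √(1 + 20) = √21 ≈ 4.5826)
N*(4*L(-3) - 47) = √21*(4*(3/(4 - 3)) - 47) = √21*(4*(3/1) - 47) = √21*(4*(3*1) - 47) = √21*(4*3 - 47) = √21*(12 - 47) = √21*(-35) = -35*√21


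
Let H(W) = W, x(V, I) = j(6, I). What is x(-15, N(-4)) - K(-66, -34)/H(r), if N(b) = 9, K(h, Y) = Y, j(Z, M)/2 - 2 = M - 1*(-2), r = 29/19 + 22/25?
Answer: 45868/1143 ≈ 40.129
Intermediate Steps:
r = 1143/475 (r = 29*(1/19) + 22*(1/25) = 29/19 + 22/25 = 1143/475 ≈ 2.4063)
j(Z, M) = 8 + 2*M (j(Z, M) = 4 + 2*(M - 1*(-2)) = 4 + 2*(M + 2) = 4 + 2*(2 + M) = 4 + (4 + 2*M) = 8 + 2*M)
x(V, I) = 8 + 2*I
x(-15, N(-4)) - K(-66, -34)/H(r) = (8 + 2*9) - (-34)/1143/475 = (8 + 18) - (-34)*475/1143 = 26 - 1*(-16150/1143) = 26 + 16150/1143 = 45868/1143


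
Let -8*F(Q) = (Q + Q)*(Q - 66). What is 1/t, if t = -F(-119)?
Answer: 4/22015 ≈ 0.00018169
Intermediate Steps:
F(Q) = -Q*(-66 + Q)/4 (F(Q) = -(Q + Q)*(Q - 66)/8 = -2*Q*(-66 + Q)/8 = -Q*(-66 + Q)/4)
t = 22015/4 (t = -(-119)*(66 - 1*(-119))/4 = -(-119)*(66 + 119)/4 = -(-119)*185/4 = -1*(-22015/4) = 22015/4 ≈ 5503.8)
1/t = 1/(22015/4) = 4/22015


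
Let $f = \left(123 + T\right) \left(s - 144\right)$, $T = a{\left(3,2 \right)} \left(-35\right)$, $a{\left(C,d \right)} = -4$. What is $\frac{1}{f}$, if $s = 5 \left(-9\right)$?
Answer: $- \frac{1}{49707} \approx -2.0118 \cdot 10^{-5}$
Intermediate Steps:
$s = -45$
$T = 140$ ($T = \left(-4\right) \left(-35\right) = 140$)
$f = -49707$ ($f = \left(123 + 140\right) \left(-45 - 144\right) = 263 \left(-189\right) = -49707$)
$\frac{1}{f} = \frac{1}{-49707} = - \frac{1}{49707}$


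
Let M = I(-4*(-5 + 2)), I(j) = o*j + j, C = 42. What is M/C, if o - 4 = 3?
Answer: 16/7 ≈ 2.2857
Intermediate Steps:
o = 7 (o = 4 + 3 = 7)
I(j) = 8*j (I(j) = 7*j + j = 8*j)
M = 96 (M = 8*(-4*(-5 + 2)) = 8*(-4*(-3)) = 8*12 = 96)
M/C = 96/42 = 96*(1/42) = 16/7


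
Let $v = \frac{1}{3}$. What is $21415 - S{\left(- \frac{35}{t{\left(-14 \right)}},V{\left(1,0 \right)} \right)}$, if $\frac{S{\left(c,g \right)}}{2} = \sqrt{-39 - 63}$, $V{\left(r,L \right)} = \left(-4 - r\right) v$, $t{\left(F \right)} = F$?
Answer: $21415 - 2 i \sqrt{102} \approx 21415.0 - 20.199 i$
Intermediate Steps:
$v = \frac{1}{3} \approx 0.33333$
$V{\left(r,L \right)} = - \frac{4}{3} - \frac{r}{3}$ ($V{\left(r,L \right)} = \left(-4 - r\right) \frac{1}{3} = - \frac{4}{3} - \frac{r}{3}$)
$S{\left(c,g \right)} = 2 i \sqrt{102}$ ($S{\left(c,g \right)} = 2 \sqrt{-39 - 63} = 2 \sqrt{-102} = 2 i \sqrt{102}$)
$21415 - S{\left(- \frac{35}{t{\left(-14 \right)}},V{\left(1,0 \right)} \right)} = 21415 - 2 i \sqrt{102}$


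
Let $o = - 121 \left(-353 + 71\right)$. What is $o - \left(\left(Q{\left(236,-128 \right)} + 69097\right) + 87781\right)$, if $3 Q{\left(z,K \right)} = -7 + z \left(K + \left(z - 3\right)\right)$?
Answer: $- \frac{393041}{3} \approx -1.3101 \cdot 10^{5}$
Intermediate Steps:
$o = 34122$ ($o = \left(-121\right) \left(-282\right) = 34122$)
$Q{\left(z,K \right)} = - \frac{7}{3} + \frac{z \left(-3 + K + z\right)}{3}$ ($Q{\left(z,K \right)} = \frac{-7 + z \left(K + \left(z - 3\right)\right)}{3} = \frac{-7 + z \left(K + \left(-3 + z\right)\right)}{3} = \frac{-7 + z \left(-3 + K + z\right)}{3} = - \frac{7}{3} + \frac{z \left(-3 + K + z\right)}{3}$)
$o - \left(\left(Q{\left(236,-128 \right)} + 69097\right) + 87781\right) = 34122 - \left(\left(\left(- \frac{7}{3} - 236 + \frac{236^{2}}{3} + \frac{1}{3} \left(-128\right) 236\right) + 69097\right) + 87781\right) = 34122 - \left(\left(\left(- \frac{7}{3} - 236 + \frac{1}{3} \cdot 55696 - \frac{30208}{3}\right) + 69097\right) + 87781\right) = 34122 - \left(\left(\left(- \frac{7}{3} - 236 + \frac{55696}{3} - \frac{30208}{3}\right) + 69097\right) + 87781\right) = 34122 - \left(\left(\frac{24773}{3} + 69097\right) + 87781\right) = 34122 - \left(\frac{232064}{3} + 87781\right) = 34122 - \frac{495407}{3} = - \frac{393041}{3}$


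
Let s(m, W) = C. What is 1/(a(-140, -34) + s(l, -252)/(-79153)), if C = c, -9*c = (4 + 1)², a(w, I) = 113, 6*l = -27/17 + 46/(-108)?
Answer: 712377/80498626 ≈ 0.0088496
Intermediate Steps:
l = -1849/5508 (l = (-27/17 + 46/(-108))/6 = (-27*1/17 + 46*(-1/108))/6 = (-27/17 - 23/54)/6 = (⅙)*(-1849/918) = -1849/5508 ≈ -0.33569)
c = -25/9 (c = -(4 + 1)²/9 = -⅑*5² = -⅑*25 = -25/9 ≈ -2.7778)
C = -25/9 ≈ -2.7778
s(m, W) = -25/9
1/(a(-140, -34) + s(l, -252)/(-79153)) = 1/(113 - 25/9/(-79153)) = 1/(113 - 25/9*(-1/79153)) = 1/(113 + 25/712377) = 1/(80498626/712377) = 712377/80498626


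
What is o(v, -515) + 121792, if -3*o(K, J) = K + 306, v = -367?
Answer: 365437/3 ≈ 1.2181e+5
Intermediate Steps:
o(K, J) = -102 - K/3 (o(K, J) = -(K + 306)/3 = -(306 + K)/3 = -102 - K/3)
o(v, -515) + 121792 = (-102 - ⅓*(-367)) + 121792 = (-102 + 367/3) + 121792 = 61/3 + 121792 = 365437/3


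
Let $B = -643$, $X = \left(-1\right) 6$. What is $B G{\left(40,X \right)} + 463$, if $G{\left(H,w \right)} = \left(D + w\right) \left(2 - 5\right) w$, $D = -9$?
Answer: $174073$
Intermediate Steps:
$X = -6$
$G{\left(H,w \right)} = w \left(27 - 3 w\right)$ ($G{\left(H,w \right)} = \left(-9 + w\right) \left(2 - 5\right) w = \left(-9 + w\right) \left(-3\right) w = \left(27 - 3 w\right) w = w \left(27 - 3 w\right)$)
$B G{\left(40,X \right)} + 463 = - 643 \cdot 3 \left(-6\right) \left(9 - -6\right) + 463 = - 643 \cdot 3 \left(-6\right) \left(9 + 6\right) + 463 = - 643 \cdot 3 \left(-6\right) 15 + 463 = \left(-643\right) \left(-270\right) + 463 = 173610 + 463 = 174073$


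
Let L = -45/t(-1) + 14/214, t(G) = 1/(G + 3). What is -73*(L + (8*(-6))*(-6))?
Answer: -1547089/107 ≈ -14459.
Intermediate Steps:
t(G) = 1/(3 + G)
L = -9623/107 (L = -45/(1/(3 - 1)) + 14/214 = -45/(1/2) + 14*(1/214) = -45/1/2 + 7/107 = -45*2 + 7/107 = -90 + 7/107 = -9623/107 ≈ -89.935)
-73*(L + (8*(-6))*(-6)) = -73*(-9623/107 + (8*(-6))*(-6)) = -73*(-9623/107 - 48*(-6)) = -73*(-9623/107 + 288) = -73*21193/107 = -1547089/107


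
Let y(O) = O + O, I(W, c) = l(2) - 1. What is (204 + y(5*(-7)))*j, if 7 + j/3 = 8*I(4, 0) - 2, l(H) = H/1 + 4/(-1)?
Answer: -13266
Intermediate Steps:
l(H) = -4 + H (l(H) = H*1 + 4*(-1) = H - 4 = -4 + H)
I(W, c) = -3 (I(W, c) = (-4 + 2) - 1 = -2 - 1 = -3)
y(O) = 2*O
j = -99 (j = -21 + 3*(8*(-3) - 2) = -21 + 3*(-24 - 2) = -21 + 3*(-26) = -21 - 78 = -99)
(204 + y(5*(-7)))*j = (204 + 2*(5*(-7)))*(-99) = (204 + 2*(-35))*(-99) = (204 - 70)*(-99) = 134*(-99) = -13266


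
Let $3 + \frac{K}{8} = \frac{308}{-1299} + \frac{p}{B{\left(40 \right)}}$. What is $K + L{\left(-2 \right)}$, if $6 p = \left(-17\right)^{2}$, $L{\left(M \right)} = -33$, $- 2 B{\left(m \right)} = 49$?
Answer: $- \frac{1583313}{21217} \approx -74.625$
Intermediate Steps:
$B{\left(m \right)} = - \frac{49}{2}$ ($B{\left(m \right)} = \left(- \frac{1}{2}\right) 49 = - \frac{49}{2}$)
$p = \frac{289}{6}$ ($p = \frac{\left(-17\right)^{2}}{6} = \frac{1}{6} \cdot 289 = \frac{289}{6} \approx 48.167$)
$K = - \frac{883152}{21217}$ ($K = -24 + 8 \left(\frac{308}{-1299} + \frac{289}{6 \left(- \frac{49}{2}\right)}\right) = -24 + 8 \left(308 \left(- \frac{1}{1299}\right) + \frac{289}{6} \left(- \frac{2}{49}\right)\right) = -24 + 8 \left(- \frac{308}{1299} - \frac{289}{147}\right) = -24 + 8 \left(- \frac{46743}{21217}\right) = -24 - \frac{373944}{21217} = - \frac{883152}{21217} \approx -41.625$)
$K + L{\left(-2 \right)} = - \frac{883152}{21217} - 33 = - \frac{1583313}{21217}$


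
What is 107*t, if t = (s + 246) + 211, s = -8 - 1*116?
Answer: 35631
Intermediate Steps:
s = -124 (s = -8 - 116 = -124)
t = 333 (t = (-124 + 246) + 211 = 122 + 211 = 333)
107*t = 107*333 = 35631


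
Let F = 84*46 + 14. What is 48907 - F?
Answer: 45029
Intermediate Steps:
F = 3878 (F = 3864 + 14 = 3878)
48907 - F = 48907 - 1*3878 = 48907 - 3878 = 45029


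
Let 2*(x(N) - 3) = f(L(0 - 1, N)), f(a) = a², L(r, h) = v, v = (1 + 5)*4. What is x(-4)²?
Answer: 84681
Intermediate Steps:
v = 24 (v = 6*4 = 24)
L(r, h) = 24
x(N) = 291 (x(N) = 3 + (½)*24² = 3 + (½)*576 = 3 + 288 = 291)
x(-4)² = 291² = 84681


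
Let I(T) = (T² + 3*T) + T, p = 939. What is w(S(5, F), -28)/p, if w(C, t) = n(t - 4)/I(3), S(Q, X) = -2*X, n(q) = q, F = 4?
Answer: -32/19719 ≈ -0.0016228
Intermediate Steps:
I(T) = T² + 4*T
w(C, t) = -4/21 + t/21 (w(C, t) = (t - 4)/((3*(4 + 3))) = (-4 + t)/((3*7)) = (-4 + t)/21 = (-4 + t)*(1/21) = -4/21 + t/21)
w(S(5, F), -28)/p = (-4/21 + (1/21)*(-28))/939 = (-4/21 - 4/3)*(1/939) = -32/21*1/939 = -32/19719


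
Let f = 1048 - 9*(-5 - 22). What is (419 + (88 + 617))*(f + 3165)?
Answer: 5008544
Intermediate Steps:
f = 1291 (f = 1048 - 9*(-27) = 1048 - 1*(-243) = 1048 + 243 = 1291)
(419 + (88 + 617))*(f + 3165) = (419 + (88 + 617))*(1291 + 3165) = (419 + 705)*4456 = 1124*4456 = 5008544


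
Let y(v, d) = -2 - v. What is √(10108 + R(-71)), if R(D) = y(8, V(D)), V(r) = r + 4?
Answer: 3*√1122 ≈ 100.49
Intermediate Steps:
V(r) = 4 + r
R(D) = -10 (R(D) = -2 - 1*8 = -2 - 8 = -10)
√(10108 + R(-71)) = √(10108 - 10) = √10098 = 3*√1122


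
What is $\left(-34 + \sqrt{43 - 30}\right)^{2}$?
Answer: $\left(34 - \sqrt{13}\right)^{2} \approx 923.82$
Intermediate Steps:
$\left(-34 + \sqrt{43 - 30}\right)^{2} = \left(-34 + \sqrt{13}\right)^{2}$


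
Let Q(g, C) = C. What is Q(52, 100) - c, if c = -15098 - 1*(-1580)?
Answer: 13618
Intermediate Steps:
c = -13518 (c = -15098 + 1580 = -13518)
Q(52, 100) - c = 100 - 1*(-13518) = 100 + 13518 = 13618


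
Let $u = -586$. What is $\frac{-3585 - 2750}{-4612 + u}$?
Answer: $\frac{6335}{5198} \approx 1.2187$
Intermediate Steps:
$\frac{-3585 - 2750}{-4612 + u} = \frac{-3585 - 2750}{-4612 - 586} = - \frac{6335}{-5198} = \left(-6335\right) \left(- \frac{1}{5198}\right) = \frac{6335}{5198}$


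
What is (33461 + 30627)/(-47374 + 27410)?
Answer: -16022/4991 ≈ -3.2102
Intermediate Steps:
(33461 + 30627)/(-47374 + 27410) = 64088/(-19964) = 64088*(-1/19964) = -16022/4991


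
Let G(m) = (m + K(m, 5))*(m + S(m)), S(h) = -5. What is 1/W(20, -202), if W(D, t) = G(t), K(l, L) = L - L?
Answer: 1/41814 ≈ 2.3915e-5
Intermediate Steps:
K(l, L) = 0
G(m) = m*(-5 + m) (G(m) = (m + 0)*(m - 5) = m*(-5 + m))
W(D, t) = t*(-5 + t)
1/W(20, -202) = 1/(-202*(-5 - 202)) = 1/(-202*(-207)) = 1/41814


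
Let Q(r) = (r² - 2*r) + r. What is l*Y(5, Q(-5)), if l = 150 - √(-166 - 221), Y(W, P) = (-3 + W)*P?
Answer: 9000 - 180*I*√43 ≈ 9000.0 - 1180.3*I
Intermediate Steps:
Q(r) = r² - r
Y(W, P) = P*(-3 + W)
l = 150 - 3*I*√43 (l = 150 - √(-387) = 150 - 3*I*√43 ≈ 150.0 - 19.672*I)
l*Y(5, Q(-5)) = (150 - 3*I*√43)*((-5*(-1 - 5))*(-3 + 5)) = (150 - 3*I*√43)*(-5*(-6)*2) = (150 - 3*I*√43)*(30*2) = (150 - 3*I*√43)*60 = 9000 - 180*I*√43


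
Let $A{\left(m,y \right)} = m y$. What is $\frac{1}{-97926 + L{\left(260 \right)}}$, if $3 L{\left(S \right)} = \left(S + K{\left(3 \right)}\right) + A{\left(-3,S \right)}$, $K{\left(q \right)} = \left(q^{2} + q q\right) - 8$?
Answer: $- \frac{1}{98096} \approx -1.0194 \cdot 10^{-5}$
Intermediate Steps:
$K{\left(q \right)} = -8 + 2 q^{2}$ ($K{\left(q \right)} = \left(q^{2} + q^{2}\right) - 8 = 2 q^{2} - 8 = -8 + 2 q^{2}$)
$L{\left(S \right)} = \frac{10}{3} - \frac{2 S}{3}$ ($L{\left(S \right)} = \frac{\left(S - \left(8 - 2 \cdot 3^{2}\right)\right) - 3 S}{3} = \frac{\left(S + \left(-8 + 2 \cdot 9\right)\right) - 3 S}{3} = \frac{\left(S + \left(-8 + 18\right)\right) - 3 S}{3} = \frac{\left(S + 10\right) - 3 S}{3} = \frac{\left(10 + S\right) - 3 S}{3} = \frac{10 - 2 S}{3} = \frac{10}{3} - \frac{2 S}{3}$)
$\frac{1}{-97926 + L{\left(260 \right)}} = \frac{1}{-97926 + \left(\frac{10}{3} - \frac{520}{3}\right)} = \frac{1}{-97926 - 170} = \frac{1}{-98096} = - \frac{1}{98096}$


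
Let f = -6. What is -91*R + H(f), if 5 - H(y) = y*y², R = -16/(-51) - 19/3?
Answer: 39208/51 ≈ 768.78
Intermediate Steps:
R = -307/51 (R = -16*(-1/51) - 19*⅓ = 16/51 - 19/3 = -307/51 ≈ -6.0196)
H(y) = 5 - y³ (H(y) = 5 - y*y² = 5 - y³)
-91*R + H(f) = -91*(-307/51) + (5 - 1*(-6)³) = 27937/51 + (5 - 1*(-216)) = 27937/51 + (5 + 216) = 27937/51 + 221 = 39208/51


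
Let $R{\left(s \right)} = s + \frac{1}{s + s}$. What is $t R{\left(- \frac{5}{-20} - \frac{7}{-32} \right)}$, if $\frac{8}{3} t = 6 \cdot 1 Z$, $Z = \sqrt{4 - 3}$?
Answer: $\frac{2211}{640} \approx 3.4547$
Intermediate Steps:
$Z = 1$ ($Z = \sqrt{1} = 1$)
$t = \frac{9}{4}$ ($t = \frac{3 \cdot 6 \cdot 1 \cdot 1}{8} = \frac{3 \cdot 6 \cdot 1}{8} = \frac{3}{8} \cdot 6 = \frac{9}{4} \approx 2.25$)
$R{\left(s \right)} = s + \frac{1}{2 s}$
$t R{\left(- \frac{5}{-20} - \frac{7}{-32} \right)} = \frac{9 \left(\left(- \frac{5}{-20} - \frac{7}{-32}\right) + \frac{1}{2 \left(- \frac{5}{-20} - \frac{7}{-32}\right)}\right)}{4} = \frac{9 \left(\left(\left(-5\right) \left(- \frac{1}{20}\right) - - \frac{7}{32}\right) + \frac{1}{2 \left(\left(-5\right) \left(- \frac{1}{20}\right) - - \frac{7}{32}\right)}\right)}{4} = \frac{9 \left(\left(\frac{1}{4} + \frac{7}{32}\right) + \frac{1}{2 \left(\frac{1}{4} + \frac{7}{32}\right)}\right)}{4} = \frac{9 \left(\frac{15}{32} + \frac{1}{2 \cdot \frac{15}{32}}\right)}{4} = \frac{9 \left(\frac{15}{32} + \frac{1}{2} \cdot \frac{32}{15}\right)}{4} = \frac{9 \left(\frac{15}{32} + \frac{16}{15}\right)}{4} = \frac{9}{4} \cdot \frac{737}{480} = \frac{2211}{640}$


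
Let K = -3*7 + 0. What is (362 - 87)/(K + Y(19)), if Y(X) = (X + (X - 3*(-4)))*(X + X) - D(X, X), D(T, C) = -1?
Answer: 55/376 ≈ 0.14628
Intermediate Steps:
K = -21 (K = -21 + 0 = -21)
Y(X) = 1 + 2*X*(12 + 2*X) (Y(X) = (X + (X - 3*(-4)))*(X + X) - 1*(-1) = (X + (X + 12))*(2*X) + 1 = (X + (12 + X))*(2*X) + 1 = (12 + 2*X)*(2*X) + 1 = 2*X*(12 + 2*X) + 1 = 1 + 2*X*(12 + 2*X))
(362 - 87)/(K + Y(19)) = (362 - 87)/(-21 + (1 + 4*19² + 24*19)) = 275/(-21 + (1 + 4*361 + 456)) = 275/(-21 + (1 + 1444 + 456)) = 275/(-21 + 1901) = 275/1880 = 275*(1/1880) = 55/376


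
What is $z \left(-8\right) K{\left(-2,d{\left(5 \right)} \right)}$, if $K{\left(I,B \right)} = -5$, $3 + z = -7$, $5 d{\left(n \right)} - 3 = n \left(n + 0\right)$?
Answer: $-400$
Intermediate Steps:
$d{\left(n \right)} = \frac{3}{5} + \frac{n^{2}}{5}$ ($d{\left(n \right)} = \frac{3}{5} + \frac{n \left(n + 0\right)}{5} = \frac{3}{5} + \frac{n n}{5} = \frac{3}{5} + \frac{n^{2}}{5}$)
$z = -10$ ($z = -3 - 7 = -10$)
$z \left(-8\right) K{\left(-2,d{\left(5 \right)} \right)} = \left(-10\right) \left(-8\right) \left(-5\right) = 80 \left(-5\right) = -400$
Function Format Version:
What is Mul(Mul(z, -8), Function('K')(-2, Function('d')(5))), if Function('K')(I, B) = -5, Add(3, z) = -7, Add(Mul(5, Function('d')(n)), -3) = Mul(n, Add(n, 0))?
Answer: -400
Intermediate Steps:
Function('d')(n) = Add(Rational(3, 5), Mul(Rational(1, 5), Pow(n, 2))) (Function('d')(n) = Add(Rational(3, 5), Mul(Rational(1, 5), Mul(n, Add(n, 0)))) = Add(Rational(3, 5), Mul(Rational(1, 5), Mul(n, n))) = Add(Rational(3, 5), Mul(Rational(1, 5), Pow(n, 2))))
z = -10 (z = Add(-3, -7) = -10)
Mul(Mul(z, -8), Function('K')(-2, Function('d')(5))) = Mul(Mul(-10, -8), -5) = Mul(80, -5) = -400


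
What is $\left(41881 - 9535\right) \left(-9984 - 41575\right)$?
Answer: $-1667727414$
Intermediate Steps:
$\left(41881 - 9535\right) \left(-9984 - 41575\right) = 32346 \left(-51559\right) = -1667727414$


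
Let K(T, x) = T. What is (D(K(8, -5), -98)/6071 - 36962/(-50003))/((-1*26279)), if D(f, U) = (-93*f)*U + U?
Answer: -3865314744/7977469069427 ≈ -0.00048453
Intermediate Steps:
D(f, U) = U - 93*U*f (D(f, U) = -93*U*f + U = U - 93*U*f)
(D(K(8, -5), -98)/6071 - 36962/(-50003))/((-1*26279)) = (-98*(1 - 93*8)/6071 - 36962/(-50003))/((-1*26279)) = (-98*(1 - 744)*(1/6071) - 36962*(-1/50003))/(-26279) = (-98*(-743)*(1/6071) + 36962/50003)*(-1/26279) = (72814*(1/6071) + 36962/50003)*(-1/26279) = (72814/6071 + 36962/50003)*(-1/26279) = (3865314744/303568213)*(-1/26279) = -3865314744/7977469069427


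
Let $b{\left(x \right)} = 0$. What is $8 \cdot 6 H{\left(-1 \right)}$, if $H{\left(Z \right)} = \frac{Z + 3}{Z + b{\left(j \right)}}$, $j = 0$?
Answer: $-96$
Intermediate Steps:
$H{\left(Z \right)} = \frac{3 + Z}{Z}$ ($H{\left(Z \right)} = \frac{Z + 3}{Z + 0} = \frac{3 + Z}{Z}$)
$8 \cdot 6 H{\left(-1 \right)} = 8 \cdot 6 \frac{3 - 1}{-1} = 48 \left(\left(-1\right) 2\right) = 48 \left(-2\right) = -96$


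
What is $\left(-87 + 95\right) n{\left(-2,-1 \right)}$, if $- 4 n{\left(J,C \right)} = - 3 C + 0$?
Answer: $-6$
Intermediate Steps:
$n{\left(J,C \right)} = \frac{3 C}{4}$ ($n{\left(J,C \right)} = - \frac{- 3 C + 0}{4} = - \frac{\left(-3\right) C}{4} = \frac{3 C}{4}$)
$\left(-87 + 95\right) n{\left(-2,-1 \right)} = \left(-87 + 95\right) \frac{3}{4} \left(-1\right) = 8 \left(- \frac{3}{4}\right) = -6$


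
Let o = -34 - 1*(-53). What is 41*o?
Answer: 779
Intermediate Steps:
o = 19 (o = -34 + 53 = 19)
41*o = 41*19 = 779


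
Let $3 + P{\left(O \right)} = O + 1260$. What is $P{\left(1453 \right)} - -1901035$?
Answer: $1903745$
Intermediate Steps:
$P{\left(O \right)} = 1257 + O$ ($P{\left(O \right)} = -3 + \left(O + 1260\right) = -3 + \left(1260 + O\right) = 1257 + O$)
$P{\left(1453 \right)} - -1901035 = \left(1257 + 1453\right) - -1901035 = 2710 + 1901035 = 1903745$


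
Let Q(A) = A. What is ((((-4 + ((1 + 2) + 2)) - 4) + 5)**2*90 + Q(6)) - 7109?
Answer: -6743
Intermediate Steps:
((((-4 + ((1 + 2) + 2)) - 4) + 5)**2*90 + Q(6)) - 7109 = ((((-4 + ((1 + 2) + 2)) - 4) + 5)**2*90 + 6) - 7109 = ((((-4 + (3 + 2)) - 4) + 5)**2*90 + 6) - 7109 = ((((-4 + 5) - 4) + 5)**2*90 + 6) - 7109 = (((1 - 4) + 5)**2*90 + 6) - 7109 = ((-3 + 5)**2*90 + 6) - 7109 = (2**2*90 + 6) - 7109 = (4*90 + 6) - 7109 = (360 + 6) - 7109 = 366 - 7109 = -6743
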